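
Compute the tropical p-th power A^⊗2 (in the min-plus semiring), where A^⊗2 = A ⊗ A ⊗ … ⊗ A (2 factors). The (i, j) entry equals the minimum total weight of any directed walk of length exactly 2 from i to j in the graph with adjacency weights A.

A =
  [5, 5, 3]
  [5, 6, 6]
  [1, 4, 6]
A^⊗2 =
  [4, 7, 8]
  [7, 10, 8]
  [6, 6, 4]

Each entry (A^⊗2)_ij equals the minimum over all length-2 walks i = v_0 → v_1 → … → v_2 = j of Σ_t A[v_t][v_{t+1}]. For example, for (i, j) = (0, 2) we minimise over 3 possible intermediate vertex sequences; the minimum is 8, attained along the walk 0 → 0 → 2.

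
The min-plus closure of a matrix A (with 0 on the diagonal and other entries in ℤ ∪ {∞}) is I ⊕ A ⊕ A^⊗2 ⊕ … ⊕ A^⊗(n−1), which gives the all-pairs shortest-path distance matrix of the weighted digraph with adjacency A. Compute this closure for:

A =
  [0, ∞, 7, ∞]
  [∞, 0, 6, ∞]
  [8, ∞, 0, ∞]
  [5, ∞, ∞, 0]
Closure =
  [0, ∞, 7, ∞]
  [14, 0, 6, ∞]
  [8, ∞, 0, ∞]
  [5, ∞, 12, 0]

This is the Floyd-Warshall all-pairs shortest-path computation. For each intermediate vertex k = 0, 1, …, 3, update dist[i][j] ← min(dist[i][j], dist[i][k] + dist[k][j]). The final matrix gives, for each (i, j), the minimum total weight of any directed path from i to j (possibly empty when i = j).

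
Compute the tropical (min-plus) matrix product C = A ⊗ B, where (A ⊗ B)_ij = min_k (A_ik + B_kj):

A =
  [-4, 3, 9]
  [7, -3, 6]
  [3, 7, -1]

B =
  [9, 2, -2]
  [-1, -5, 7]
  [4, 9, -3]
A ⊗ B =
  [2, -2, -6]
  [-4, -8, 3]
  [3, 2, -4]

Apply the min-plus product entry-by-entry:
  C[0][0] = min over k of (A[0][0] + B[0][0] = -4 + 9 = 5, A[0][1] + B[1][0] = 3 + -1 = 2, A[0][2] + B[2][0] = 9 + 4 = 13) = 2 (attained at k = 1)
  C[0][1] = min over k of (A[0][0] + B[0][1] = -4 + 2 = -2, A[0][1] + B[1][1] = 3 + -5 = -2, A[0][2] + B[2][1] = 9 + 9 = 18) = -2 (attained at k = 0)
  C[0][2] = min over k of (A[0][0] + B[0][2] = -4 + -2 = -6, A[0][1] + B[1][2] = 3 + 7 = 10, A[0][2] + B[2][2] = 9 + -3 = 6) = -6 (attained at k = 0)
  C[1][0] = min over k of (A[1][0] + B[0][0] = 7 + 9 = 16, A[1][1] + B[1][0] = -3 + -1 = -4, A[1][2] + B[2][0] = 6 + 4 = 10) = -4 (attained at k = 1)
  C[1][1] = min over k of (A[1][0] + B[0][1] = 7 + 2 = 9, A[1][1] + B[1][1] = -3 + -5 = -8, A[1][2] + B[2][1] = 6 + 9 = 15) = -8 (attained at k = 1)
  C[1][2] = min over k of (A[1][0] + B[0][2] = 7 + -2 = 5, A[1][1] + B[1][2] = -3 + 7 = 4, A[1][2] + B[2][2] = 6 + -3 = 3) = 3 (attained at k = 2)
  C[2][0] = min over k of (A[2][0] + B[0][0] = 3 + 9 = 12, A[2][1] + B[1][0] = 7 + -1 = 6, A[2][2] + B[2][0] = -1 + 4 = 3) = 3 (attained at k = 2)
  C[2][1] = min over k of (A[2][0] + B[0][1] = 3 + 2 = 5, A[2][1] + B[1][1] = 7 + -5 = 2, A[2][2] + B[2][1] = -1 + 9 = 8) = 2 (attained at k = 1)
  C[2][2] = min over k of (A[2][0] + B[0][2] = 3 + -2 = 1, A[2][1] + B[1][2] = 7 + 7 = 14, A[2][2] + B[2][2] = -1 + -3 = -4) = -4 (attained at k = 2)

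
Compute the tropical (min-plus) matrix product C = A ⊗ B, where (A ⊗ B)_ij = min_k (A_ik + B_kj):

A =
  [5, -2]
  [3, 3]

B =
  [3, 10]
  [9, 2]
A ⊗ B =
  [7, 0]
  [6, 5]

Apply the min-plus product entry-by-entry:
  C[0][0] = min over k of (A[0][0] + B[0][0] = 5 + 3 = 8, A[0][1] + B[1][0] = -2 + 9 = 7) = 7 (attained at k = 1)
  C[0][1] = min over k of (A[0][0] + B[0][1] = 5 + 10 = 15, A[0][1] + B[1][1] = -2 + 2 = 0) = 0 (attained at k = 1)
  C[1][0] = min over k of (A[1][0] + B[0][0] = 3 + 3 = 6, A[1][1] + B[1][0] = 3 + 9 = 12) = 6 (attained at k = 0)
  C[1][1] = min over k of (A[1][0] + B[0][1] = 3 + 10 = 13, A[1][1] + B[1][1] = 3 + 2 = 5) = 5 (attained at k = 1)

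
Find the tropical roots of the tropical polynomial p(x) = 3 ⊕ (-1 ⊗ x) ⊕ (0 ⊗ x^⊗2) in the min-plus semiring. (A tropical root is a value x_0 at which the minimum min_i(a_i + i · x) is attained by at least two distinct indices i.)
Roots: {-1, 4}

Each tropical root is a break point of the lower envelope of the lines y = a_i + i · x (there are 3 lines, with slopes 0, 1, ..., 2). Only the lines that attain the minimum somewhere contribute to roots; other lines are dominated. Here the surviving (envelope) indices are i = 2, i = 1, i = 0.
Intersections between consecutive envelope lines give the roots: for adjacent envelope indices i < j the intersection is x = (a_i − a_j) / (j − i). Reading off the sorted break points: {-1, 4}.
Verification: at each break x_0, at least two indices attain the minimum of min_i(a_i + i · x_0).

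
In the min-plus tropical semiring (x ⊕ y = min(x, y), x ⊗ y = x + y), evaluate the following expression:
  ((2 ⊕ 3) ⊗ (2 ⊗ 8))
((2 ⊕ 3) ⊗ (2 ⊗ 8)) = 12

Expand innermost to outermost. Recall ⊕ takes the minimum of its arguments and ⊗ takes their sum. Working out the expression ((2 ⊕ 3) ⊗ (2 ⊗ 8)) gives 12.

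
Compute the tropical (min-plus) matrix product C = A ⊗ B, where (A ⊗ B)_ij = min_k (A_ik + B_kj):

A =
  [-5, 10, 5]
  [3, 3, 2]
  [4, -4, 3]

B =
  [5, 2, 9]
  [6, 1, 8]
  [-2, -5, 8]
A ⊗ B =
  [0, -3, 4]
  [0, -3, 10]
  [1, -3, 4]

Apply the min-plus product entry-by-entry:
  C[0][0] = min over k of (A[0][0] + B[0][0] = -5 + 5 = 0, A[0][1] + B[1][0] = 10 + 6 = 16, A[0][2] + B[2][0] = 5 + -2 = 3) = 0 (attained at k = 0)
  C[0][1] = min over k of (A[0][0] + B[0][1] = -5 + 2 = -3, A[0][1] + B[1][1] = 10 + 1 = 11, A[0][2] + B[2][1] = 5 + -5 = 0) = -3 (attained at k = 0)
  C[0][2] = min over k of (A[0][0] + B[0][2] = -5 + 9 = 4, A[0][1] + B[1][2] = 10 + 8 = 18, A[0][2] + B[2][2] = 5 + 8 = 13) = 4 (attained at k = 0)
  C[1][0] = min over k of (A[1][0] + B[0][0] = 3 + 5 = 8, A[1][1] + B[1][0] = 3 + 6 = 9, A[1][2] + B[2][0] = 2 + -2 = 0) = 0 (attained at k = 2)
  C[1][1] = min over k of (A[1][0] + B[0][1] = 3 + 2 = 5, A[1][1] + B[1][1] = 3 + 1 = 4, A[1][2] + B[2][1] = 2 + -5 = -3) = -3 (attained at k = 2)
  C[1][2] = min over k of (A[1][0] + B[0][2] = 3 + 9 = 12, A[1][1] + B[1][2] = 3 + 8 = 11, A[1][2] + B[2][2] = 2 + 8 = 10) = 10 (attained at k = 2)
  C[2][0] = min over k of (A[2][0] + B[0][0] = 4 + 5 = 9, A[2][1] + B[1][0] = -4 + 6 = 2, A[2][2] + B[2][0] = 3 + -2 = 1) = 1 (attained at k = 2)
  C[2][1] = min over k of (A[2][0] + B[0][1] = 4 + 2 = 6, A[2][1] + B[1][1] = -4 + 1 = -3, A[2][2] + B[2][1] = 3 + -5 = -2) = -3 (attained at k = 1)
  C[2][2] = min over k of (A[2][0] + B[0][2] = 4 + 9 = 13, A[2][1] + B[1][2] = -4 + 8 = 4, A[2][2] + B[2][2] = 3 + 8 = 11) = 4 (attained at k = 1)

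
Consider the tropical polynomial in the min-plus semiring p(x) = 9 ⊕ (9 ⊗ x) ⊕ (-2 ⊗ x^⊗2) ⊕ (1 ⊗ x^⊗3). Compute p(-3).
p(-3) = -8

A tropical monomial a ⊗ x^⊗i evaluates to a + i · x. Evaluating each term at x = -3:
  Term 0 contributes 9 + 0 · -3 = 9
  Term 1 contributes 9 + 1 · -3 = 6
  Term 2 contributes -2 + 2 · -3 = -8
  Term 3 contributes 1 + 3 · -3 = -8
p(-3) = ⊕ of these = min[9, 6, -8, -8] = -8.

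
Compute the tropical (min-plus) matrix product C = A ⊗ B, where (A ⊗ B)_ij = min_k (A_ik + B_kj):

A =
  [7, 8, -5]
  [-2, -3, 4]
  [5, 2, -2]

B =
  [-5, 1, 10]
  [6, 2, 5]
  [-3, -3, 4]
A ⊗ B =
  [-8, -8, -1]
  [-7, -1, 2]
  [-5, -5, 2]

Apply the min-plus product entry-by-entry:
  C[0][0] = min over k of (A[0][0] + B[0][0] = 7 + -5 = 2, A[0][1] + B[1][0] = 8 + 6 = 14, A[0][2] + B[2][0] = -5 + -3 = -8) = -8 (attained at k = 2)
  C[0][1] = min over k of (A[0][0] + B[0][1] = 7 + 1 = 8, A[0][1] + B[1][1] = 8 + 2 = 10, A[0][2] + B[2][1] = -5 + -3 = -8) = -8 (attained at k = 2)
  C[0][2] = min over k of (A[0][0] + B[0][2] = 7 + 10 = 17, A[0][1] + B[1][2] = 8 + 5 = 13, A[0][2] + B[2][2] = -5 + 4 = -1) = -1 (attained at k = 2)
  C[1][0] = min over k of (A[1][0] + B[0][0] = -2 + -5 = -7, A[1][1] + B[1][0] = -3 + 6 = 3, A[1][2] + B[2][0] = 4 + -3 = 1) = -7 (attained at k = 0)
  C[1][1] = min over k of (A[1][0] + B[0][1] = -2 + 1 = -1, A[1][1] + B[1][1] = -3 + 2 = -1, A[1][2] + B[2][1] = 4 + -3 = 1) = -1 (attained at k = 0)
  C[1][2] = min over k of (A[1][0] + B[0][2] = -2 + 10 = 8, A[1][1] + B[1][2] = -3 + 5 = 2, A[1][2] + B[2][2] = 4 + 4 = 8) = 2 (attained at k = 1)
  C[2][0] = min over k of (A[2][0] + B[0][0] = 5 + -5 = 0, A[2][1] + B[1][0] = 2 + 6 = 8, A[2][2] + B[2][0] = -2 + -3 = -5) = -5 (attained at k = 2)
  C[2][1] = min over k of (A[2][0] + B[0][1] = 5 + 1 = 6, A[2][1] + B[1][1] = 2 + 2 = 4, A[2][2] + B[2][1] = -2 + -3 = -5) = -5 (attained at k = 2)
  C[2][2] = min over k of (A[2][0] + B[0][2] = 5 + 10 = 15, A[2][1] + B[1][2] = 2 + 5 = 7, A[2][2] + B[2][2] = -2 + 4 = 2) = 2 (attained at k = 2)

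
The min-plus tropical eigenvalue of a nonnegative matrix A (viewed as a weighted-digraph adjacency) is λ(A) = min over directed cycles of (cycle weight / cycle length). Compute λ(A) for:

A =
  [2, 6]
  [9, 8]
λ(A) = 2

Enumerate directed cycles and compute their means (weight / length). Sample:
  cycle 0 → 0: weight = 2, length = 1, mean = 2/1 ≈ 2.000
  cycle 1 → 1: weight = 8, length = 1, mean = 8/1 ≈ 8.000
  cycle 0 → 1 → 0: weight = 15, length = 2, mean = 15/2 ≈ 7.500
  cycle 1 → 0 → 1: weight = 15, length = 2, mean = 15/2 ≈ 7.500
Minimum mean = 2.000, attained e.g. along the cycle 0 → 0 with weight 2 and length 1. So λ(A) = 2/1 = 2.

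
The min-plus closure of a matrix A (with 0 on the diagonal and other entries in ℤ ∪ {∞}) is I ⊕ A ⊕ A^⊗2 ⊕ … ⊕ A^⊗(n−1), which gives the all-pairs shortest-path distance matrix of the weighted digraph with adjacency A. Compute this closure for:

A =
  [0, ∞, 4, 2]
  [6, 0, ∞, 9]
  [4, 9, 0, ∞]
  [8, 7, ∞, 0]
Closure =
  [0, 9, 4, 2]
  [6, 0, 10, 8]
  [4, 9, 0, 6]
  [8, 7, 12, 0]

This is the Floyd-Warshall all-pairs shortest-path computation. For each intermediate vertex k = 0, 1, …, 3, update dist[i][j] ← min(dist[i][j], dist[i][k] + dist[k][j]). The final matrix gives, for each (i, j), the minimum total weight of any directed path from i to j (possibly empty when i = j).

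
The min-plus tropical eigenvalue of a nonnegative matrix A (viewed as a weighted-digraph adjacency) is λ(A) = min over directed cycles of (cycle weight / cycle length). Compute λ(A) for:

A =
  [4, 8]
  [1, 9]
λ(A) = 4

Enumerate directed cycles and compute their means (weight / length). Sample:
  cycle 0 → 0: weight = 4, length = 1, mean = 4/1 ≈ 4.000
  cycle 1 → 1: weight = 9, length = 1, mean = 9/1 ≈ 9.000
  cycle 0 → 1 → 0: weight = 9, length = 2, mean = 9/2 ≈ 4.500
  cycle 1 → 0 → 1: weight = 9, length = 2, mean = 9/2 ≈ 4.500
Minimum mean = 4.000, attained e.g. along the cycle 0 → 0 with weight 4 and length 1. So λ(A) = 4/1 = 4.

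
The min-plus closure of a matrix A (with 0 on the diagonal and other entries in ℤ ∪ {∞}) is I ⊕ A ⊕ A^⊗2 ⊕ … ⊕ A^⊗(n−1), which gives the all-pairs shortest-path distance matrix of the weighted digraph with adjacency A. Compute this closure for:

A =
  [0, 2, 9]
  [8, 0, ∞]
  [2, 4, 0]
Closure =
  [0, 2, 9]
  [8, 0, 17]
  [2, 4, 0]

This is the Floyd-Warshall all-pairs shortest-path computation. For each intermediate vertex k = 0, 1, …, 2, update dist[i][j] ← min(dist[i][j], dist[i][k] + dist[k][j]). The final matrix gives, for each (i, j), the minimum total weight of any directed path from i to j (possibly empty when i = j).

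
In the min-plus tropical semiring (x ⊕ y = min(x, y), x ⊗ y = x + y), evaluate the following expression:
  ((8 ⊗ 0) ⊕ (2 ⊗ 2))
((8 ⊗ 0) ⊕ (2 ⊗ 2)) = 4

Expand innermost to outermost. Recall ⊕ takes the minimum of its arguments and ⊗ takes their sum. Working out the expression ((8 ⊗ 0) ⊕ (2 ⊗ 2)) gives 4.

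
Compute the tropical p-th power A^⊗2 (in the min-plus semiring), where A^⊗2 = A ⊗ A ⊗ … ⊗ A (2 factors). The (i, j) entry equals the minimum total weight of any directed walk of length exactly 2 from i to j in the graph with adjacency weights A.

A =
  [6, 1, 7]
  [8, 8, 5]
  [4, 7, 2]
A^⊗2 =
  [9, 7, 6]
  [9, 9, 7]
  [6, 5, 4]

Each entry (A^⊗2)_ij equals the minimum over all length-2 walks i = v_0 → v_1 → … → v_2 = j of Σ_t A[v_t][v_{t+1}]. For example, for (i, j) = (0, 2) we minimise over 3 possible intermediate vertex sequences; the minimum is 6, attained along the walk 0 → 1 → 2.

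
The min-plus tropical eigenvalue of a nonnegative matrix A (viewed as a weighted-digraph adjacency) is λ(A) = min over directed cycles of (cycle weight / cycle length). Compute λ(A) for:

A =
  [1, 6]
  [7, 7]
λ(A) = 1

Enumerate directed cycles and compute their means (weight / length). Sample:
  cycle 0 → 0: weight = 1, length = 1, mean = 1/1 ≈ 1.000
  cycle 1 → 1: weight = 7, length = 1, mean = 7/1 ≈ 7.000
  cycle 0 → 1 → 0: weight = 13, length = 2, mean = 13/2 ≈ 6.500
  cycle 1 → 0 → 1: weight = 13, length = 2, mean = 13/2 ≈ 6.500
Minimum mean = 1.000, attained e.g. along the cycle 0 → 0 with weight 1 and length 1. So λ(A) = 1/1 = 1.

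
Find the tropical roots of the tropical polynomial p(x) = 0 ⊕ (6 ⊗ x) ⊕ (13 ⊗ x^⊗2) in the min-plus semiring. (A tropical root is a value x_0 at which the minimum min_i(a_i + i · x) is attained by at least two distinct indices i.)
Roots: {-7, -6}

Each tropical root is a break point of the lower envelope of the lines y = a_i + i · x (there are 3 lines, with slopes 0, 1, ..., 2). Only the lines that attain the minimum somewhere contribute to roots; other lines are dominated. Here the surviving (envelope) indices are i = 2, i = 1, i = 0.
Intersections between consecutive envelope lines give the roots: for adjacent envelope indices i < j the intersection is x = (a_i − a_j) / (j − i). Reading off the sorted break points: {-7, -6}.
Verification: at each break x_0, at least two indices attain the minimum of min_i(a_i + i · x_0).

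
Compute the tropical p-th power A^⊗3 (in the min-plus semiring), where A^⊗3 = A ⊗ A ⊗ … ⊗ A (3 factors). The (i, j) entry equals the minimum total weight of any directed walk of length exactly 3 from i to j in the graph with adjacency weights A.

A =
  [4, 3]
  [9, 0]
A^⊗3 =
  [12, 3]
  [9, 0]

Each entry (A^⊗3)_ij equals the minimum over all length-3 walks i = v_0 → v_1 → … → v_3 = j of Σ_t A[v_t][v_{t+1}]. For example, for (i, j) = (0, 1) we minimise over 4 possible intermediate vertex sequences; the minimum is 3, attained along the walk 0 → 1 → 1 → 1.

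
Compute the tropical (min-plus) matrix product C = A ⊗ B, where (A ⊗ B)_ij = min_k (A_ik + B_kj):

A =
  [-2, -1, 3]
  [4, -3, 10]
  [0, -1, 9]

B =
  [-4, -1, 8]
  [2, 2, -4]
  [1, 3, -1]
A ⊗ B =
  [-6, -3, -5]
  [-1, -1, -7]
  [-4, -1, -5]

Apply the min-plus product entry-by-entry:
  C[0][0] = min over k of (A[0][0] + B[0][0] = -2 + -4 = -6, A[0][1] + B[1][0] = -1 + 2 = 1, A[0][2] + B[2][0] = 3 + 1 = 4) = -6 (attained at k = 0)
  C[0][1] = min over k of (A[0][0] + B[0][1] = -2 + -1 = -3, A[0][1] + B[1][1] = -1 + 2 = 1, A[0][2] + B[2][1] = 3 + 3 = 6) = -3 (attained at k = 0)
  C[0][2] = min over k of (A[0][0] + B[0][2] = -2 + 8 = 6, A[0][1] + B[1][2] = -1 + -4 = -5, A[0][2] + B[2][2] = 3 + -1 = 2) = -5 (attained at k = 1)
  C[1][0] = min over k of (A[1][0] + B[0][0] = 4 + -4 = 0, A[1][1] + B[1][0] = -3 + 2 = -1, A[1][2] + B[2][0] = 10 + 1 = 11) = -1 (attained at k = 1)
  C[1][1] = min over k of (A[1][0] + B[0][1] = 4 + -1 = 3, A[1][1] + B[1][1] = -3 + 2 = -1, A[1][2] + B[2][1] = 10 + 3 = 13) = -1 (attained at k = 1)
  C[1][2] = min over k of (A[1][0] + B[0][2] = 4 + 8 = 12, A[1][1] + B[1][2] = -3 + -4 = -7, A[1][2] + B[2][2] = 10 + -1 = 9) = -7 (attained at k = 1)
  C[2][0] = min over k of (A[2][0] + B[0][0] = 0 + -4 = -4, A[2][1] + B[1][0] = -1 + 2 = 1, A[2][2] + B[2][0] = 9 + 1 = 10) = -4 (attained at k = 0)
  C[2][1] = min over k of (A[2][0] + B[0][1] = 0 + -1 = -1, A[2][1] + B[1][1] = -1 + 2 = 1, A[2][2] + B[2][1] = 9 + 3 = 12) = -1 (attained at k = 0)
  C[2][2] = min over k of (A[2][0] + B[0][2] = 0 + 8 = 8, A[2][1] + B[1][2] = -1 + -4 = -5, A[2][2] + B[2][2] = 9 + -1 = 8) = -5 (attained at k = 1)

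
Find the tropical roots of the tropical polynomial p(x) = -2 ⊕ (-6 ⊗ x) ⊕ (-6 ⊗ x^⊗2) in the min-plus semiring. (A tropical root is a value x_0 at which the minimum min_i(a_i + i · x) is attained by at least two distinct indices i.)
Roots: {0, 4}

Each tropical root is a break point of the lower envelope of the lines y = a_i + i · x (there are 3 lines, with slopes 0, 1, ..., 2). Only the lines that attain the minimum somewhere contribute to roots; other lines are dominated. Here the surviving (envelope) indices are i = 2, i = 1, i = 0.
Intersections between consecutive envelope lines give the roots: for adjacent envelope indices i < j the intersection is x = (a_i − a_j) / (j − i). Reading off the sorted break points: {0, 4}.
Verification: at each break x_0, at least two indices attain the minimum of min_i(a_i + i · x_0).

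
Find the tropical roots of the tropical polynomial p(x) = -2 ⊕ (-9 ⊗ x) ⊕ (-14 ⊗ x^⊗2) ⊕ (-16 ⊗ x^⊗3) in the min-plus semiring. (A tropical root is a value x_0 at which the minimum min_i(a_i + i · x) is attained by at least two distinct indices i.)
Roots: {2, 5, 7}

Each tropical root is a break point of the lower envelope of the lines y = a_i + i · x (there are 4 lines, with slopes 0, 1, ..., 3). Only the lines that attain the minimum somewhere contribute to roots; other lines are dominated. Here the surviving (envelope) indices are i = 3, i = 2, i = 1, i = 0.
Intersections between consecutive envelope lines give the roots: for adjacent envelope indices i < j the intersection is x = (a_i − a_j) / (j − i). Reading off the sorted break points: {2, 5, 7}.
Verification: at each break x_0, at least two indices attain the minimum of min_i(a_i + i · x_0).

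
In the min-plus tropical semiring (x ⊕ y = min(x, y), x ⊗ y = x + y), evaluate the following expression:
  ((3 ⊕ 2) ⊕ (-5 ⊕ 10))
((3 ⊕ 2) ⊕ (-5 ⊕ 10)) = -5

Expand innermost to outermost. Recall ⊕ takes the minimum of its arguments and ⊗ takes their sum. Working out the expression ((3 ⊕ 2) ⊕ (-5 ⊕ 10)) gives -5.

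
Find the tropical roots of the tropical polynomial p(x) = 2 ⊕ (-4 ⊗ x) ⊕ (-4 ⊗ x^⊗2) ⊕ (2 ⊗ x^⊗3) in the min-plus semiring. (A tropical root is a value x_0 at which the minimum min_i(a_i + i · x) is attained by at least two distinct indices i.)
Roots: {-6, 0, 6}

Each tropical root is a break point of the lower envelope of the lines y = a_i + i · x (there are 4 lines, with slopes 0, 1, ..., 3). Only the lines that attain the minimum somewhere contribute to roots; other lines are dominated. Here the surviving (envelope) indices are i = 3, i = 2, i = 1, i = 0.
Intersections between consecutive envelope lines give the roots: for adjacent envelope indices i < j the intersection is x = (a_i − a_j) / (j − i). Reading off the sorted break points: {-6, 0, 6}.
Verification: at each break x_0, at least two indices attain the minimum of min_i(a_i + i · x_0).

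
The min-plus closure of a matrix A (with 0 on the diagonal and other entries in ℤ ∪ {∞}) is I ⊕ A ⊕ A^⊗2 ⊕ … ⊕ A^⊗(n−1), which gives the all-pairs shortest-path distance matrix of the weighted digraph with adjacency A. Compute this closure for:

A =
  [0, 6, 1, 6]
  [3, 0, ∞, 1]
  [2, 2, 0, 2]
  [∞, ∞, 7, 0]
Closure =
  [0, 3, 1, 3]
  [3, 0, 4, 1]
  [2, 2, 0, 2]
  [9, 9, 7, 0]

This is the Floyd-Warshall all-pairs shortest-path computation. For each intermediate vertex k = 0, 1, …, 3, update dist[i][j] ← min(dist[i][j], dist[i][k] + dist[k][j]). The final matrix gives, for each (i, j), the minimum total weight of any directed path from i to j (possibly empty when i = j).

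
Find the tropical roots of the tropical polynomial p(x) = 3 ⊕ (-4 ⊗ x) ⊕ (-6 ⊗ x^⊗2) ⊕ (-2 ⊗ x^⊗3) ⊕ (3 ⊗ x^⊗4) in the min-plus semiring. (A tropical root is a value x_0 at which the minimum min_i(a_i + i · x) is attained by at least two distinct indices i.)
Roots: {-5, -4, 2, 7}

Each tropical root is a break point of the lower envelope of the lines y = a_i + i · x (there are 5 lines, with slopes 0, 1, ..., 4). Only the lines that attain the minimum somewhere contribute to roots; other lines are dominated. Here the surviving (envelope) indices are i = 4, i = 3, i = 2, i = 1, i = 0.
Intersections between consecutive envelope lines give the roots: for adjacent envelope indices i < j the intersection is x = (a_i − a_j) / (j − i). Reading off the sorted break points: {-5, -4, 2, 7}.
Verification: at each break x_0, at least two indices attain the minimum of min_i(a_i + i · x_0).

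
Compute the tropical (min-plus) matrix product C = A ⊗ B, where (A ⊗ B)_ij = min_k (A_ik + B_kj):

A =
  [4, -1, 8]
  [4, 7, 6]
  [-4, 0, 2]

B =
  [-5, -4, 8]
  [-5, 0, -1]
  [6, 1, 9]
A ⊗ B =
  [-6, -1, -2]
  [-1, 0, 6]
  [-9, -8, -1]

Apply the min-plus product entry-by-entry:
  C[0][0] = min over k of (A[0][0] + B[0][0] = 4 + -5 = -1, A[0][1] + B[1][0] = -1 + -5 = -6, A[0][2] + B[2][0] = 8 + 6 = 14) = -6 (attained at k = 1)
  C[0][1] = min over k of (A[0][0] + B[0][1] = 4 + -4 = 0, A[0][1] + B[1][1] = -1 + 0 = -1, A[0][2] + B[2][1] = 8 + 1 = 9) = -1 (attained at k = 1)
  C[0][2] = min over k of (A[0][0] + B[0][2] = 4 + 8 = 12, A[0][1] + B[1][2] = -1 + -1 = -2, A[0][2] + B[2][2] = 8 + 9 = 17) = -2 (attained at k = 1)
  C[1][0] = min over k of (A[1][0] + B[0][0] = 4 + -5 = -1, A[1][1] + B[1][0] = 7 + -5 = 2, A[1][2] + B[2][0] = 6 + 6 = 12) = -1 (attained at k = 0)
  C[1][1] = min over k of (A[1][0] + B[0][1] = 4 + -4 = 0, A[1][1] + B[1][1] = 7 + 0 = 7, A[1][2] + B[2][1] = 6 + 1 = 7) = 0 (attained at k = 0)
  C[1][2] = min over k of (A[1][0] + B[0][2] = 4 + 8 = 12, A[1][1] + B[1][2] = 7 + -1 = 6, A[1][2] + B[2][2] = 6 + 9 = 15) = 6 (attained at k = 1)
  C[2][0] = min over k of (A[2][0] + B[0][0] = -4 + -5 = -9, A[2][1] + B[1][0] = 0 + -5 = -5, A[2][2] + B[2][0] = 2 + 6 = 8) = -9 (attained at k = 0)
  C[2][1] = min over k of (A[2][0] + B[0][1] = -4 + -4 = -8, A[2][1] + B[1][1] = 0 + 0 = 0, A[2][2] + B[2][1] = 2 + 1 = 3) = -8 (attained at k = 0)
  C[2][2] = min over k of (A[2][0] + B[0][2] = -4 + 8 = 4, A[2][1] + B[1][2] = 0 + -1 = -1, A[2][2] + B[2][2] = 2 + 9 = 11) = -1 (attained at k = 1)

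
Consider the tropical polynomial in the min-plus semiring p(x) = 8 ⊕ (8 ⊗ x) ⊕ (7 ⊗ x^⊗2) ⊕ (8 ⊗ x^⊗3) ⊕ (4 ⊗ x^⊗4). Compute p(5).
p(5) = 8

A tropical monomial a ⊗ x^⊗i evaluates to a + i · x. Evaluating each term at x = 5:
  Term 0 contributes 8 + 0 · 5 = 8
  Term 1 contributes 8 + 1 · 5 = 13
  Term 2 contributes 7 + 2 · 5 = 17
  Term 3 contributes 8 + 3 · 5 = 23
  Term 4 contributes 4 + 4 · 5 = 24
p(5) = ⊕ of these = min[8, 13, 17, 23, 24] = 8.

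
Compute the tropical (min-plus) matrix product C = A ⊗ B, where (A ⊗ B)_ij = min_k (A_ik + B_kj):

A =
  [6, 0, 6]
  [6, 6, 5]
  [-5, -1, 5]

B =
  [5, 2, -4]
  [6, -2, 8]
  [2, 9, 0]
A ⊗ B =
  [6, -2, 2]
  [7, 4, 2]
  [0, -3, -9]

Apply the min-plus product entry-by-entry:
  C[0][0] = min over k of (A[0][0] + B[0][0] = 6 + 5 = 11, A[0][1] + B[1][0] = 0 + 6 = 6, A[0][2] + B[2][0] = 6 + 2 = 8) = 6 (attained at k = 1)
  C[0][1] = min over k of (A[0][0] + B[0][1] = 6 + 2 = 8, A[0][1] + B[1][1] = 0 + -2 = -2, A[0][2] + B[2][1] = 6 + 9 = 15) = -2 (attained at k = 1)
  C[0][2] = min over k of (A[0][0] + B[0][2] = 6 + -4 = 2, A[0][1] + B[1][2] = 0 + 8 = 8, A[0][2] + B[2][2] = 6 + 0 = 6) = 2 (attained at k = 0)
  C[1][0] = min over k of (A[1][0] + B[0][0] = 6 + 5 = 11, A[1][1] + B[1][0] = 6 + 6 = 12, A[1][2] + B[2][0] = 5 + 2 = 7) = 7 (attained at k = 2)
  C[1][1] = min over k of (A[1][0] + B[0][1] = 6 + 2 = 8, A[1][1] + B[1][1] = 6 + -2 = 4, A[1][2] + B[2][1] = 5 + 9 = 14) = 4 (attained at k = 1)
  C[1][2] = min over k of (A[1][0] + B[0][2] = 6 + -4 = 2, A[1][1] + B[1][2] = 6 + 8 = 14, A[1][2] + B[2][2] = 5 + 0 = 5) = 2 (attained at k = 0)
  C[2][0] = min over k of (A[2][0] + B[0][0] = -5 + 5 = 0, A[2][1] + B[1][0] = -1 + 6 = 5, A[2][2] + B[2][0] = 5 + 2 = 7) = 0 (attained at k = 0)
  C[2][1] = min over k of (A[2][0] + B[0][1] = -5 + 2 = -3, A[2][1] + B[1][1] = -1 + -2 = -3, A[2][2] + B[2][1] = 5 + 9 = 14) = -3 (attained at k = 0)
  C[2][2] = min over k of (A[2][0] + B[0][2] = -5 + -4 = -9, A[2][1] + B[1][2] = -1 + 8 = 7, A[2][2] + B[2][2] = 5 + 0 = 5) = -9 (attained at k = 0)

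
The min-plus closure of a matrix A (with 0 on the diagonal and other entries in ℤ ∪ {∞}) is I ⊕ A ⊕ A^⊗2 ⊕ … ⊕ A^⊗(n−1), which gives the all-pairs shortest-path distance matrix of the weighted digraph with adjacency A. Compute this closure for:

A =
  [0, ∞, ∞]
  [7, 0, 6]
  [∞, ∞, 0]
Closure =
  [0, ∞, ∞]
  [7, 0, 6]
  [∞, ∞, 0]

This is the Floyd-Warshall all-pairs shortest-path computation. For each intermediate vertex k = 0, 1, …, 2, update dist[i][j] ← min(dist[i][j], dist[i][k] + dist[k][j]). The final matrix gives, for each (i, j), the minimum total weight of any directed path from i to j (possibly empty when i = j).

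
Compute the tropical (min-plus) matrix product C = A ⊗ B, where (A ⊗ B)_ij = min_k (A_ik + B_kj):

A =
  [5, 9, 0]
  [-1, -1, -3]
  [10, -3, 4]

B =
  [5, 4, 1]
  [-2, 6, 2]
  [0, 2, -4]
A ⊗ B =
  [0, 2, -4]
  [-3, -1, -7]
  [-5, 3, -1]

Apply the min-plus product entry-by-entry:
  C[0][0] = min over k of (A[0][0] + B[0][0] = 5 + 5 = 10, A[0][1] + B[1][0] = 9 + -2 = 7, A[0][2] + B[2][0] = 0 + 0 = 0) = 0 (attained at k = 2)
  C[0][1] = min over k of (A[0][0] + B[0][1] = 5 + 4 = 9, A[0][1] + B[1][1] = 9 + 6 = 15, A[0][2] + B[2][1] = 0 + 2 = 2) = 2 (attained at k = 2)
  C[0][2] = min over k of (A[0][0] + B[0][2] = 5 + 1 = 6, A[0][1] + B[1][2] = 9 + 2 = 11, A[0][2] + B[2][2] = 0 + -4 = -4) = -4 (attained at k = 2)
  C[1][0] = min over k of (A[1][0] + B[0][0] = -1 + 5 = 4, A[1][1] + B[1][0] = -1 + -2 = -3, A[1][2] + B[2][0] = -3 + 0 = -3) = -3 (attained at k = 1)
  C[1][1] = min over k of (A[1][0] + B[0][1] = -1 + 4 = 3, A[1][1] + B[1][1] = -1 + 6 = 5, A[1][2] + B[2][1] = -3 + 2 = -1) = -1 (attained at k = 2)
  C[1][2] = min over k of (A[1][0] + B[0][2] = -1 + 1 = 0, A[1][1] + B[1][2] = -1 + 2 = 1, A[1][2] + B[2][2] = -3 + -4 = -7) = -7 (attained at k = 2)
  C[2][0] = min over k of (A[2][0] + B[0][0] = 10 + 5 = 15, A[2][1] + B[1][0] = -3 + -2 = -5, A[2][2] + B[2][0] = 4 + 0 = 4) = -5 (attained at k = 1)
  C[2][1] = min over k of (A[2][0] + B[0][1] = 10 + 4 = 14, A[2][1] + B[1][1] = -3 + 6 = 3, A[2][2] + B[2][1] = 4 + 2 = 6) = 3 (attained at k = 1)
  C[2][2] = min over k of (A[2][0] + B[0][2] = 10 + 1 = 11, A[2][1] + B[1][2] = -3 + 2 = -1, A[2][2] + B[2][2] = 4 + -4 = 0) = -1 (attained at k = 1)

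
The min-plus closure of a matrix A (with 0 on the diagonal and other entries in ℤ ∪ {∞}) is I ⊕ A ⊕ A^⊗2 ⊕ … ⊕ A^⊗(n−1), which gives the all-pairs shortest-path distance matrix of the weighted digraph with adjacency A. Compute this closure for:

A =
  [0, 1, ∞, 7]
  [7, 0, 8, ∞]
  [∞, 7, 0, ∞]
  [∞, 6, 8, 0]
Closure =
  [0, 1, 9, 7]
  [7, 0, 8, 14]
  [14, 7, 0, 21]
  [13, 6, 8, 0]

This is the Floyd-Warshall all-pairs shortest-path computation. For each intermediate vertex k = 0, 1, …, 3, update dist[i][j] ← min(dist[i][j], dist[i][k] + dist[k][j]). The final matrix gives, for each (i, j), the minimum total weight of any directed path from i to j (possibly empty when i = j).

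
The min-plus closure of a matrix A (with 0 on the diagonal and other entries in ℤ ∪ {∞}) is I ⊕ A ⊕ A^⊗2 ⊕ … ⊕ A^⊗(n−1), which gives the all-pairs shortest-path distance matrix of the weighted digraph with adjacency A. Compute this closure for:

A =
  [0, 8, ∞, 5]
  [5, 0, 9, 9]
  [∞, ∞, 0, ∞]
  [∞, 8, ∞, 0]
Closure =
  [0, 8, 17, 5]
  [5, 0, 9, 9]
  [∞, ∞, 0, ∞]
  [13, 8, 17, 0]

This is the Floyd-Warshall all-pairs shortest-path computation. For each intermediate vertex k = 0, 1, …, 3, update dist[i][j] ← min(dist[i][j], dist[i][k] + dist[k][j]). The final matrix gives, for each (i, j), the minimum total weight of any directed path from i to j (possibly empty when i = j).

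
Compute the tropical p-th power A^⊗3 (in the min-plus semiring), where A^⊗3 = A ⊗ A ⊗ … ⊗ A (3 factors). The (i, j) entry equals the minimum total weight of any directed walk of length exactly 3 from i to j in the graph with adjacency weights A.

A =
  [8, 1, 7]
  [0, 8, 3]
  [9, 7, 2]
A^⊗3 =
  [9, 2, 6]
  [1, 9, 4]
  [9, 8, 6]

Each entry (A^⊗3)_ij equals the minimum over all length-3 walks i = v_0 → v_1 → … → v_3 = j of Σ_t A[v_t][v_{t+1}]. For example, for (i, j) = (0, 2) we minimise over 9 possible intermediate vertex sequences; the minimum is 6, attained along the walk 0 → 1 → 2 → 2.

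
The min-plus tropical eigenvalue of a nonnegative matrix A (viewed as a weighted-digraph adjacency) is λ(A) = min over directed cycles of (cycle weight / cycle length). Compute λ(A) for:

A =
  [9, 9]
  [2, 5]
λ(A) = 5

Enumerate directed cycles and compute their means (weight / length). Sample:
  cycle 0 → 0: weight = 9, length = 1, mean = 9/1 ≈ 9.000
  cycle 1 → 1: weight = 5, length = 1, mean = 5/1 ≈ 5.000
  cycle 0 → 1 → 0: weight = 11, length = 2, mean = 11/2 ≈ 5.500
  cycle 1 → 0 → 1: weight = 11, length = 2, mean = 11/2 ≈ 5.500
Minimum mean = 5.000, attained e.g. along the cycle 1 → 1 with weight 5 and length 1. So λ(A) = 5/1 = 5.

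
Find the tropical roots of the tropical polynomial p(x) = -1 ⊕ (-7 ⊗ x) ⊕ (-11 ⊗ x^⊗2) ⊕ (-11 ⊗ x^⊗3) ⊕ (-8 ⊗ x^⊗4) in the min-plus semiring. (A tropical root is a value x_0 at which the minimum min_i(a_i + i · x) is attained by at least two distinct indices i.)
Roots: {-3, 0, 4, 6}

Each tropical root is a break point of the lower envelope of the lines y = a_i + i · x (there are 5 lines, with slopes 0, 1, ..., 4). Only the lines that attain the minimum somewhere contribute to roots; other lines are dominated. Here the surviving (envelope) indices are i = 4, i = 3, i = 2, i = 1, i = 0.
Intersections between consecutive envelope lines give the roots: for adjacent envelope indices i < j the intersection is x = (a_i − a_j) / (j − i). Reading off the sorted break points: {-3, 0, 4, 6}.
Verification: at each break x_0, at least two indices attain the minimum of min_i(a_i + i · x_0).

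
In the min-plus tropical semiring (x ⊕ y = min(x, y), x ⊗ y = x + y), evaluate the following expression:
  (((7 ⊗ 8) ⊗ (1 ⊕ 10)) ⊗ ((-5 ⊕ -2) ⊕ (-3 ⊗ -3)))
(((7 ⊗ 8) ⊗ (1 ⊕ 10)) ⊗ ((-5 ⊕ -2) ⊕ (-3 ⊗ -3))) = 10

Expand innermost to outermost. Recall ⊕ takes the minimum of its arguments and ⊗ takes their sum. Working out the expression (((7 ⊗ 8) ⊗ (1 ⊕ 10)) ⊗ ((-5 ⊕ -2) ⊕ (-3 ⊗ -3))) gives 10.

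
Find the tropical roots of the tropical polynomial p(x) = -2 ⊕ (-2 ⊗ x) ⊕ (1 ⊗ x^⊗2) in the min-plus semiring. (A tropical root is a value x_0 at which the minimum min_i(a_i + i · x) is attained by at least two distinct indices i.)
Roots: {-3, 0}

Each tropical root is a break point of the lower envelope of the lines y = a_i + i · x (there are 3 lines, with slopes 0, 1, ..., 2). Only the lines that attain the minimum somewhere contribute to roots; other lines are dominated. Here the surviving (envelope) indices are i = 2, i = 1, i = 0.
Intersections between consecutive envelope lines give the roots: for adjacent envelope indices i < j the intersection is x = (a_i − a_j) / (j − i). Reading off the sorted break points: {-3, 0}.
Verification: at each break x_0, at least two indices attain the minimum of min_i(a_i + i · x_0).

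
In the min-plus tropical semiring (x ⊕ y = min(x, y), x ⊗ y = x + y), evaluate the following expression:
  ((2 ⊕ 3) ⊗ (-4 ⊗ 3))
((2 ⊕ 3) ⊗ (-4 ⊗ 3)) = 1

Expand innermost to outermost. Recall ⊕ takes the minimum of its arguments and ⊗ takes their sum. Working out the expression ((2 ⊕ 3) ⊗ (-4 ⊗ 3)) gives 1.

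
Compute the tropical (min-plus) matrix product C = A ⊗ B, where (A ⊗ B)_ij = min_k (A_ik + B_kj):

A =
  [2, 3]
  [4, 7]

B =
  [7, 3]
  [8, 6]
A ⊗ B =
  [9, 5]
  [11, 7]

Apply the min-plus product entry-by-entry:
  C[0][0] = min over k of (A[0][0] + B[0][0] = 2 + 7 = 9, A[0][1] + B[1][0] = 3 + 8 = 11) = 9 (attained at k = 0)
  C[0][1] = min over k of (A[0][0] + B[0][1] = 2 + 3 = 5, A[0][1] + B[1][1] = 3 + 6 = 9) = 5 (attained at k = 0)
  C[1][0] = min over k of (A[1][0] + B[0][0] = 4 + 7 = 11, A[1][1] + B[1][0] = 7 + 8 = 15) = 11 (attained at k = 0)
  C[1][1] = min over k of (A[1][0] + B[0][1] = 4 + 3 = 7, A[1][1] + B[1][1] = 7 + 6 = 13) = 7 (attained at k = 0)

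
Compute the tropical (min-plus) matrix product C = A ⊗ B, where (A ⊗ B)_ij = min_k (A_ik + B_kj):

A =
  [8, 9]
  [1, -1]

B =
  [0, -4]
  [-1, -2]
A ⊗ B =
  [8, 4]
  [-2, -3]

Apply the min-plus product entry-by-entry:
  C[0][0] = min over k of (A[0][0] + B[0][0] = 8 + 0 = 8, A[0][1] + B[1][0] = 9 + -1 = 8) = 8 (attained at k = 0)
  C[0][1] = min over k of (A[0][0] + B[0][1] = 8 + -4 = 4, A[0][1] + B[1][1] = 9 + -2 = 7) = 4 (attained at k = 0)
  C[1][0] = min over k of (A[1][0] + B[0][0] = 1 + 0 = 1, A[1][1] + B[1][0] = -1 + -1 = -2) = -2 (attained at k = 1)
  C[1][1] = min over k of (A[1][0] + B[0][1] = 1 + -4 = -3, A[1][1] + B[1][1] = -1 + -2 = -3) = -3 (attained at k = 0)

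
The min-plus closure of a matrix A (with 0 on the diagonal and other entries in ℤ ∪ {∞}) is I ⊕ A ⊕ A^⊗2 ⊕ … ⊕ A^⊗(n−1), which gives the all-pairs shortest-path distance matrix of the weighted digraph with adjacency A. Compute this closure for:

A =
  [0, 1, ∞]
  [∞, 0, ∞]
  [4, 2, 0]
Closure =
  [0, 1, ∞]
  [∞, 0, ∞]
  [4, 2, 0]

This is the Floyd-Warshall all-pairs shortest-path computation. For each intermediate vertex k = 0, 1, …, 2, update dist[i][j] ← min(dist[i][j], dist[i][k] + dist[k][j]). The final matrix gives, for each (i, j), the minimum total weight of any directed path from i to j (possibly empty when i = j).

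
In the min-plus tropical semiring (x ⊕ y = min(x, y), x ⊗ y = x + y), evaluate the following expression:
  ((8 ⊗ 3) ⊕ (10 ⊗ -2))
((8 ⊗ 3) ⊕ (10 ⊗ -2)) = 8

Expand innermost to outermost. Recall ⊕ takes the minimum of its arguments and ⊗ takes their sum. Working out the expression ((8 ⊗ 3) ⊕ (10 ⊗ -2)) gives 8.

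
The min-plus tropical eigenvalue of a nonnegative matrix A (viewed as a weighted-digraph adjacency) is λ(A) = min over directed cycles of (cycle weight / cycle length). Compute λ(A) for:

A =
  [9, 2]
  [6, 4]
λ(A) = 4

Enumerate directed cycles and compute their means (weight / length). Sample:
  cycle 0 → 0: weight = 9, length = 1, mean = 9/1 ≈ 9.000
  cycle 1 → 1: weight = 4, length = 1, mean = 4/1 ≈ 4.000
  cycle 0 → 1 → 0: weight = 8, length = 2, mean = 8/2 ≈ 4.000
  cycle 1 → 0 → 1: weight = 8, length = 2, mean = 8/2 ≈ 4.000
Minimum mean = 4.000, attained e.g. along the cycle 1 → 1 with weight 4 and length 1. So λ(A) = 4/1 = 4.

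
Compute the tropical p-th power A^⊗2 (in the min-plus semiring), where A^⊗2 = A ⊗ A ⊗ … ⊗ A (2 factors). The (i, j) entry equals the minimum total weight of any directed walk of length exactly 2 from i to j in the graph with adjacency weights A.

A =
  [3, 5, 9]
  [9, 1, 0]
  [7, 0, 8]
A^⊗2 =
  [6, 6, 5]
  [7, 0, 1]
  [9, 1, 0]

Each entry (A^⊗2)_ij equals the minimum over all length-2 walks i = v_0 → v_1 → … → v_2 = j of Σ_t A[v_t][v_{t+1}]. For example, for (i, j) = (0, 2) we minimise over 3 possible intermediate vertex sequences; the minimum is 5, attained along the walk 0 → 1 → 2.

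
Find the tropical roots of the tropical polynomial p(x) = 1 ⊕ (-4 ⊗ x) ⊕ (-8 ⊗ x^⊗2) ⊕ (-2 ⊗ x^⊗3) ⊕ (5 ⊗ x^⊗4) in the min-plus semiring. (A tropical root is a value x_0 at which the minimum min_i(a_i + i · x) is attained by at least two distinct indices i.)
Roots: {-7, -6, 4, 5}

Each tropical root is a break point of the lower envelope of the lines y = a_i + i · x (there are 5 lines, with slopes 0, 1, ..., 4). Only the lines that attain the minimum somewhere contribute to roots; other lines are dominated. Here the surviving (envelope) indices are i = 4, i = 3, i = 2, i = 1, i = 0.
Intersections between consecutive envelope lines give the roots: for adjacent envelope indices i < j the intersection is x = (a_i − a_j) / (j − i). Reading off the sorted break points: {-7, -6, 4, 5}.
Verification: at each break x_0, at least two indices attain the minimum of min_i(a_i + i · x_0).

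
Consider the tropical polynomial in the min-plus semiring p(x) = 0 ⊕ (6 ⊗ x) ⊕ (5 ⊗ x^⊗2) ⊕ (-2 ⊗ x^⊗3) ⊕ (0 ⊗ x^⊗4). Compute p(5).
p(5) = 0

A tropical monomial a ⊗ x^⊗i evaluates to a + i · x. Evaluating each term at x = 5:
  Term 0 contributes 0 + 0 · 5 = 0
  Term 1 contributes 6 + 1 · 5 = 11
  Term 2 contributes 5 + 2 · 5 = 15
  Term 3 contributes -2 + 3 · 5 = 13
  Term 4 contributes 0 + 4 · 5 = 20
p(5) = ⊕ of these = min[0, 11, 15, 13, 20] = 0.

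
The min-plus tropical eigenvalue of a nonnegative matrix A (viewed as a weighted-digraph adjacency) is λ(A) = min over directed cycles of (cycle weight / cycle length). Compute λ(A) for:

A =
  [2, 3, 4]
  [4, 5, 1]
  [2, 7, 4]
λ(A) = 2

Enumerate directed cycles and compute their means (weight / length). Sample:
  cycle 0 → 0: weight = 2, length = 1, mean = 2/1 ≈ 2.000
  cycle 1 → 1: weight = 5, length = 1, mean = 5/1 ≈ 5.000
  cycle 2 → 2: weight = 4, length = 1, mean = 4/1 ≈ 4.000
  cycle 0 → 1 → 0: weight = 7, length = 2, mean = 7/2 ≈ 3.500
  cycle 0 → 2 → 0: weight = 6, length = 2, mean = 6/2 ≈ 3.000
  cycle 1 → 0 → 1: weight = 7, length = 2, mean = 7/2 ≈ 3.500
Minimum mean = 2.000, attained e.g. along the cycle 0 → 0 with weight 2 and length 1. So λ(A) = 2/1 = 2.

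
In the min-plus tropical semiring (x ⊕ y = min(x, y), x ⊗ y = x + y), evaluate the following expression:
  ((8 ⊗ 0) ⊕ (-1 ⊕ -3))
((8 ⊗ 0) ⊕ (-1 ⊕ -3)) = -3

Expand innermost to outermost. Recall ⊕ takes the minimum of its arguments and ⊗ takes their sum. Working out the expression ((8 ⊗ 0) ⊕ (-1 ⊕ -3)) gives -3.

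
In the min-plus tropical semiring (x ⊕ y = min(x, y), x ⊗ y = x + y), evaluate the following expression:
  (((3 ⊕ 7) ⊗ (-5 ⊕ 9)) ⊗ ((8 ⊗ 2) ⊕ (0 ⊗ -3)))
(((3 ⊕ 7) ⊗ (-5 ⊕ 9)) ⊗ ((8 ⊗ 2) ⊕ (0 ⊗ -3))) = -5

Expand innermost to outermost. Recall ⊕ takes the minimum of its arguments and ⊗ takes their sum. Working out the expression (((3 ⊕ 7) ⊗ (-5 ⊕ 9)) ⊗ ((8 ⊗ 2) ⊕ (0 ⊗ -3))) gives -5.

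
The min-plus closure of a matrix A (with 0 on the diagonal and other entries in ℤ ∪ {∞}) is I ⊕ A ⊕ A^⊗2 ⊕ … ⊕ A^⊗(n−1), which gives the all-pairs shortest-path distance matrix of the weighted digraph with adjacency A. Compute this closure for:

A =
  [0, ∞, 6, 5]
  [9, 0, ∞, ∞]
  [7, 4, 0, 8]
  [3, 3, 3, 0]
Closure =
  [0, 8, 6, 5]
  [9, 0, 15, 14]
  [7, 4, 0, 8]
  [3, 3, 3, 0]

This is the Floyd-Warshall all-pairs shortest-path computation. For each intermediate vertex k = 0, 1, …, 3, update dist[i][j] ← min(dist[i][j], dist[i][k] + dist[k][j]). The final matrix gives, for each (i, j), the minimum total weight of any directed path from i to j (possibly empty when i = j).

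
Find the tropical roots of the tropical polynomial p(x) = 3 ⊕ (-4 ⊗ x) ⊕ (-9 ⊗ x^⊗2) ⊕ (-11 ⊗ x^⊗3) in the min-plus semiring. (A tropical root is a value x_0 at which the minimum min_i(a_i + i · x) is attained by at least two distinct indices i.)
Roots: {2, 5, 7}

Each tropical root is a break point of the lower envelope of the lines y = a_i + i · x (there are 4 lines, with slopes 0, 1, ..., 3). Only the lines that attain the minimum somewhere contribute to roots; other lines are dominated. Here the surviving (envelope) indices are i = 3, i = 2, i = 1, i = 0.
Intersections between consecutive envelope lines give the roots: for adjacent envelope indices i < j the intersection is x = (a_i − a_j) / (j − i). Reading off the sorted break points: {2, 5, 7}.
Verification: at each break x_0, at least two indices attain the minimum of min_i(a_i + i · x_0).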